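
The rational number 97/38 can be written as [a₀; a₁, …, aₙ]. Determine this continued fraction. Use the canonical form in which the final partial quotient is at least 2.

Apply division with remainder until the remainder is 0:
97 ÷ 38 → quotient 2, remainder 21
38 ÷ 21 → quotient 1, remainder 17
21 ÷ 17 → quotient 1, remainder 4
17 ÷ 4 → quotient 4, remainder 1
4 ÷ 1 → quotient 4, remainder 0

[2; 1, 1, 4, 4]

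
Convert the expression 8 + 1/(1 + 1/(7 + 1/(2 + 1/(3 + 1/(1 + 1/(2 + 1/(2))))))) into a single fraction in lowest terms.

4423/498

a_0 = 8: 8/1
a_1 = 1: 9/1
a_2 = 7: 71/8
a_3 = 2: 151/17
a_4 = 3: 524/59
a_5 = 1: 675/76
a_6 = 2: 1874/211
a_7 = 2: 4423/498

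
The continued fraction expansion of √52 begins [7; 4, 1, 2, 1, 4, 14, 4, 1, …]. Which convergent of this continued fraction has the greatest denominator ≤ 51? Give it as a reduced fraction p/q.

List convergents until the denominator exceeds the bound:
a_0 = 7: 7/1  (≤ bound)
a_1 = 4: 29/4  (≤ bound)
a_2 = 1: 36/5  (≤ bound)
a_3 = 2: 101/14  (≤ bound)
a_4 = 1: 137/19  (≤ bound)
a_5 = 4: 649/90  (> 51, stop)

137/19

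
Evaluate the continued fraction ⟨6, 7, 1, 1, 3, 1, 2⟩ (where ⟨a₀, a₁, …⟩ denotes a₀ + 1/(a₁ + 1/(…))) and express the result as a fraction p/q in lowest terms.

a_0 = 6: 6/1
a_1 = 7: 43/7
a_2 = 1: 49/8
a_3 = 1: 92/15
a_4 = 3: 325/53
a_5 = 1: 417/68
a_6 = 2: 1159/189

1159/189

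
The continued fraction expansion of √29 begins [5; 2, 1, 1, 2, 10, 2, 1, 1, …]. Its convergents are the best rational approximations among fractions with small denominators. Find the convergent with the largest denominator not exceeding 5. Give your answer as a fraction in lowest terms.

27/5

a_0 = 5: 5/1  (≤ bound)
a_1 = 2: 11/2  (≤ bound)
a_2 = 1: 16/3  (≤ bound)
a_3 = 1: 27/5  (≤ bound)
a_4 = 2: 70/13  (> 5, stop)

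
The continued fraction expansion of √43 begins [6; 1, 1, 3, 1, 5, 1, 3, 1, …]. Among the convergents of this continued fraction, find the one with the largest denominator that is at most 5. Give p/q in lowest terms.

List convergents until the denominator exceeds the bound:
a_0 = 6: 6/1  (≤ bound)
a_1 = 1: 7/1  (≤ bound)
a_2 = 1: 13/2  (≤ bound)
a_3 = 3: 46/7  (> 5, stop)

13/2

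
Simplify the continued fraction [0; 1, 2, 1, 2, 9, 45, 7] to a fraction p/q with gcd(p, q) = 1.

Start with 7.
45 + 1/(7/1) = 45 + 1/7 = 316/7
9 + 1/(316/7) = 9 + 7/316 = 2851/316
2 + 1/(2851/316) = 2 + 316/2851 = 6018/2851
1 + 1/(6018/2851) = 1 + 2851/6018 = 8869/6018
2 + 1/(8869/6018) = 2 + 6018/8869 = 23756/8869
1 + 1/(23756/8869) = 1 + 8869/23756 = 32625/23756
0 + 1/(32625/23756) = 0 + 23756/32625 = 23756/32625

23756/32625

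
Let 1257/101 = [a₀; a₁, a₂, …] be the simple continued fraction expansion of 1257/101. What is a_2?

1257 = 12·101 + 45, so a_0 = 12
101 = 2·45 + 11, so a_1 = 2
45 = 4·11 + 1, so a_2 = 4

4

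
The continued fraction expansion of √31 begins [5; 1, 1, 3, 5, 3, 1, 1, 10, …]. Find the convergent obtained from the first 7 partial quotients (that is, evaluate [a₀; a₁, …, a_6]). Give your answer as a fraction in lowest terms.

Start with 1.
3 + 1/(1/1) = 3 + 1/1 = 4/1
5 + 1/(4/1) = 5 + 1/4 = 21/4
3 + 1/(21/4) = 3 + 4/21 = 67/21
1 + 1/(67/21) = 1 + 21/67 = 88/67
1 + 1/(88/67) = 1 + 67/88 = 155/88
5 + 1/(155/88) = 5 + 88/155 = 863/155

863/155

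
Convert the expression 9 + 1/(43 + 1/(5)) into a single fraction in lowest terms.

a_0 = 9: 9/1
a_1 = 43: 388/43
a_2 = 5: 1949/216

1949/216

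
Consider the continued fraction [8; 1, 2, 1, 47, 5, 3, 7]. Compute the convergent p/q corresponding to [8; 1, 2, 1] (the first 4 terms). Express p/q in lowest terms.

35/4

Use the convergent recurrence hₖ = aₖ·hₖ₋₁ + hₖ₋₂ (and likewise for the denominators kₖ):
a_0 = 8: 8/1
a_1 = 1: 9/1
a_2 = 2: 26/3
a_3 = 1: 35/4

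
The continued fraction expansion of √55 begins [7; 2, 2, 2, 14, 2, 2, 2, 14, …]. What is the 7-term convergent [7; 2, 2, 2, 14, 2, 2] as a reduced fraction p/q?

6593/889

Use the convergent recurrence hₖ = aₖ·hₖ₋₁ + hₖ₋₂ (and likewise for the denominators kₖ):
a_0 = 7: 7/1
a_1 = 2: 15/2
a_2 = 2: 37/5
a_3 = 2: 89/12
a_4 = 14: 1283/173
a_5 = 2: 2655/358
a_6 = 2: 6593/889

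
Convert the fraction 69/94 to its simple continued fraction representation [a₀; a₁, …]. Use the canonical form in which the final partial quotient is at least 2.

[0; 1, 2, 1, 3, 6]

Run the Euclidean algorithm, recording each quotient:
69 ÷ 94 → quotient 0, remainder 69
94 ÷ 69 → quotient 1, remainder 25
69 ÷ 25 → quotient 2, remainder 19
25 ÷ 19 → quotient 1, remainder 6
19 ÷ 6 → quotient 3, remainder 1
6 ÷ 1 → quotient 6, remainder 0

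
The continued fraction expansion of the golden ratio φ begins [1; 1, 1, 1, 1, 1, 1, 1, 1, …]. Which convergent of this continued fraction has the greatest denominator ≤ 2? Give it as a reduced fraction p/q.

a_0 = 1: 1/1  (≤ bound)
a_1 = 1: 2/1  (≤ bound)
a_2 = 1: 3/2  (≤ bound)
a_3 = 1: 5/3  (> 2, stop)

3/2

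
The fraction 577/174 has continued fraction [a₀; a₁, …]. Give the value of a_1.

3

Run the Euclidean algorithm, recording each quotient:
⌊577/174⌋ = 3, remainder 55
⌊174/55⌋ = 3, remainder 9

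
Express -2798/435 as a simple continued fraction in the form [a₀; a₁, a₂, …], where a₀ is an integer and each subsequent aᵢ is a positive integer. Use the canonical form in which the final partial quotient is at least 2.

[-7; 1, 1, 3, 5, 2, 1, 3]

-2798 = -7·435 + 247, so a_0 = -7
435 = 1·247 + 188, so a_1 = 1
247 = 1·188 + 59, so a_2 = 1
188 = 3·59 + 11, so a_3 = 3
59 = 5·11 + 4, so a_4 = 5
11 = 2·4 + 3, so a_5 = 2
4 = 1·3 + 1, so a_6 = 1
3 = 3·1 + 0, so a_7 = 3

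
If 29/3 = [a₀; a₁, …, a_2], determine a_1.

Repeatedly divide and take the remainder:
29 = 9·3 + 2, so a_0 = 9
3 = 1·2 + 1, so a_1 = 1

1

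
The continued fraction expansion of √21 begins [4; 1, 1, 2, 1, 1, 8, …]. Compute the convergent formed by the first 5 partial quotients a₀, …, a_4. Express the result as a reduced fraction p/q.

32/7

Start with 1.
2 + 1/(1/1) = 2 + 1/1 = 3/1
1 + 1/(3/1) = 1 + 1/3 = 4/3
1 + 1/(4/3) = 1 + 3/4 = 7/4
4 + 1/(7/4) = 4 + 4/7 = 32/7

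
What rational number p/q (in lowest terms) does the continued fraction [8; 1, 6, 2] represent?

133/15

Work from the innermost term outward:
Start with 2.
6 + 1/(2/1) = 6 + 1/2 = 13/2
1 + 1/(13/2) = 1 + 2/13 = 15/13
8 + 1/(15/13) = 8 + 13/15 = 133/15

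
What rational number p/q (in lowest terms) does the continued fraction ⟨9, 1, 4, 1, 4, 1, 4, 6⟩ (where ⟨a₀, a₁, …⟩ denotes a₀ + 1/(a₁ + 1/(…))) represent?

Start with 6.
4 + 1/(6/1) = 4 + 1/6 = 25/6
1 + 1/(25/6) = 1 + 6/25 = 31/25
4 + 1/(31/25) = 4 + 25/31 = 149/31
1 + 1/(149/31) = 1 + 31/149 = 180/149
4 + 1/(180/149) = 4 + 149/180 = 869/180
1 + 1/(869/180) = 1 + 180/869 = 1049/869
9 + 1/(1049/869) = 9 + 869/1049 = 10310/1049

10310/1049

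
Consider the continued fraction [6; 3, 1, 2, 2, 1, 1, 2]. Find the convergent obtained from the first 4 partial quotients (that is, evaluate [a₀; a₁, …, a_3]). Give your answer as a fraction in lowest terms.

69/11

Start with 2.
1 + 1/(2/1) = 1 + 1/2 = 3/2
3 + 1/(3/2) = 3 + 2/3 = 11/3
6 + 1/(11/3) = 6 + 3/11 = 69/11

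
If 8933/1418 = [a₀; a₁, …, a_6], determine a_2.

2

Apply division with remainder until the remainder is 0:
8933 ÷ 1418 → quotient 6, remainder 425
1418 ÷ 425 → quotient 3, remainder 143
425 ÷ 143 → quotient 2, remainder 139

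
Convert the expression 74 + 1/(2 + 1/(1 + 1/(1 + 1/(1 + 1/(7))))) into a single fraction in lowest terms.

Build up convergents one term at a time:
a_0 = 74: 74/1
a_1 = 2: 149/2
a_2 = 1: 223/3
a_3 = 1: 372/5
a_4 = 1: 595/8
a_5 = 7: 4537/61

4537/61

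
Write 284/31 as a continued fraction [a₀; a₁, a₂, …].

[9; 6, 5]

Repeatedly divide and take the remainder:
284 ÷ 31 → quotient 9, remainder 5
31 ÷ 5 → quotient 6, remainder 1
5 ÷ 1 → quotient 5, remainder 0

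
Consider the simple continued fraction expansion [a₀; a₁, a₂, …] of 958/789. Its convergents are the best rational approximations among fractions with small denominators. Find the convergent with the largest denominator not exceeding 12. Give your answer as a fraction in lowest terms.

6/5

a_0 = 1: 1/1  (≤ bound)
a_1 = 4: 5/4  (≤ bound)
a_2 = 1: 6/5  (≤ bound)
a_3 = 2: 17/14  (> 12, stop)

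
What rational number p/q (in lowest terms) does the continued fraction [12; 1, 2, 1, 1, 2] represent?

229/18

Collapse the nested fraction from the inside out:
Start with 2.
1 + 1/(2/1) = 1 + 1/2 = 3/2
1 + 1/(3/2) = 1 + 2/3 = 5/3
2 + 1/(5/3) = 2 + 3/5 = 13/5
1 + 1/(13/5) = 1 + 5/13 = 18/13
12 + 1/(18/13) = 12 + 13/18 = 229/18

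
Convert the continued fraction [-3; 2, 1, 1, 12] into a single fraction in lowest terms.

-164/63

Start with 12.
1 + 1/(12/1) = 1 + 1/12 = 13/12
1 + 1/(13/12) = 1 + 12/13 = 25/13
2 + 1/(25/13) = 2 + 13/25 = 63/25
-3 + 1/(63/25) = -3 + 25/63 = -164/63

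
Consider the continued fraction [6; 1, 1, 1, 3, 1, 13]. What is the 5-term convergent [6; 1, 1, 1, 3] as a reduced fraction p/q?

Start with 3.
1 + 1/(3/1) = 1 + 1/3 = 4/3
1 + 1/(4/3) = 1 + 3/4 = 7/4
1 + 1/(7/4) = 1 + 4/7 = 11/7
6 + 1/(11/7) = 6 + 7/11 = 73/11

73/11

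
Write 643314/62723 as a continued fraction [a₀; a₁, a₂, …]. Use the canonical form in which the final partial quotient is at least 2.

643314 ÷ 62723 → quotient 10, remainder 16084
62723 ÷ 16084 → quotient 3, remainder 14471
16084 ÷ 14471 → quotient 1, remainder 1613
14471 ÷ 1613 → quotient 8, remainder 1567
1613 ÷ 1567 → quotient 1, remainder 46
1567 ÷ 46 → quotient 34, remainder 3
46 ÷ 3 → quotient 15, remainder 1
3 ÷ 1 → quotient 3, remainder 0

[10; 3, 1, 8, 1, 34, 15, 3]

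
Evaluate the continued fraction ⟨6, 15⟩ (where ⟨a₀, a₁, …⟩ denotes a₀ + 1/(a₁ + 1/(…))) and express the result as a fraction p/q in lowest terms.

91/15

a_0 = 6: 6/1
a_1 = 15: 91/15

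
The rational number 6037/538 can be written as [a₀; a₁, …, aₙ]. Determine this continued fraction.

[11; 4, 1, 1, 11, 2, 2]

6037 = 11·538 + 119, so a_0 = 11
538 = 4·119 + 62, so a_1 = 4
119 = 1·62 + 57, so a_2 = 1
62 = 1·57 + 5, so a_3 = 1
57 = 11·5 + 2, so a_4 = 11
5 = 2·2 + 1, so a_5 = 2
2 = 2·1 + 0, so a_6 = 2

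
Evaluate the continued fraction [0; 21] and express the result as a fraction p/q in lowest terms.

1/21

Start with 21.
0 + 1/(21/1) = 0 + 1/21 = 1/21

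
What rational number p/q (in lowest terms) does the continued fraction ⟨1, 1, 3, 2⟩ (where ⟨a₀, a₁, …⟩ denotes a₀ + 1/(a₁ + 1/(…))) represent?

16/9

Start with 2.
3 + 1/(2/1) = 3 + 1/2 = 7/2
1 + 1/(7/2) = 1 + 2/7 = 9/7
1 + 1/(9/7) = 1 + 7/9 = 16/9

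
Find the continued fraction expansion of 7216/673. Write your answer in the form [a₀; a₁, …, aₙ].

[10; 1, 2, 1, 1, 2, 37]

7216 = 10·673 + 486, so a_0 = 10
673 = 1·486 + 187, so a_1 = 1
486 = 2·187 + 112, so a_2 = 2
187 = 1·112 + 75, so a_3 = 1
112 = 1·75 + 37, so a_4 = 1
75 = 2·37 + 1, so a_5 = 2
37 = 37·1 + 0, so a_6 = 37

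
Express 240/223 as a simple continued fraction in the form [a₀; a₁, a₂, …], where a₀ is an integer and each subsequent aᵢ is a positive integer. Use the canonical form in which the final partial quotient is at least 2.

[1; 13, 8, 2]

240 = 1·223 + 17, so a_0 = 1
223 = 13·17 + 2, so a_1 = 13
17 = 8·2 + 1, so a_2 = 8
2 = 2·1 + 0, so a_3 = 2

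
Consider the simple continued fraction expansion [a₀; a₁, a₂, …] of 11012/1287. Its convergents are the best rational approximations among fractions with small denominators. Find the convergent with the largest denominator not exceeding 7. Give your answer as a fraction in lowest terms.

List convergents until the denominator exceeds the bound:
a_0 = 8: 8/1  (≤ bound)
a_1 = 1: 9/1  (≤ bound)
a_2 = 1: 17/2  (≤ bound)
a_3 = 3: 60/7  (≤ bound)
a_4 = 1: 77/9  (> 7, stop)

60/7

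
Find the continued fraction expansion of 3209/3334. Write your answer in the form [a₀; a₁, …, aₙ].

⌊3209/3334⌋ = 0, remainder 3209
⌊3334/3209⌋ = 1, remainder 125
⌊3209/125⌋ = 25, remainder 84
⌊125/84⌋ = 1, remainder 41
⌊84/41⌋ = 2, remainder 2
⌊41/2⌋ = 20, remainder 1
⌊2/1⌋ = 2, remainder 0

[0; 1, 25, 1, 2, 20, 2]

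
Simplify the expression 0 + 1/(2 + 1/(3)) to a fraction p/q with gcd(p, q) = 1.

Compute successive convergents:
a_0 = 0: 0/1
a_1 = 2: 1/2
a_2 = 3: 3/7

3/7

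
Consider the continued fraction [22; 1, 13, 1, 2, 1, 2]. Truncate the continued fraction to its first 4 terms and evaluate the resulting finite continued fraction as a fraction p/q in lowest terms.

Start with 1.
13 + 1/(1/1) = 13 + 1/1 = 14/1
1 + 1/(14/1) = 1 + 1/14 = 15/14
22 + 1/(15/14) = 22 + 14/15 = 344/15

344/15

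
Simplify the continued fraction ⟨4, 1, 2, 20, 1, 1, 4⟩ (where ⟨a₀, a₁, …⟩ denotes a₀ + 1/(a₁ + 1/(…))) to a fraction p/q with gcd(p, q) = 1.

2635/564

Build up convergents one term at a time:
a_0 = 4: 4/1
a_1 = 1: 5/1
a_2 = 2: 14/3
a_3 = 20: 285/61
a_4 = 1: 299/64
a_5 = 1: 584/125
a_6 = 4: 2635/564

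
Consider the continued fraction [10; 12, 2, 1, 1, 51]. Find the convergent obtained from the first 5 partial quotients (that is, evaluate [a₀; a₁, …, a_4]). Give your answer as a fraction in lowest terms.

625/62

Start with 1.
1 + 1/(1/1) = 1 + 1/1 = 2/1
2 + 1/(2/1) = 2 + 1/2 = 5/2
12 + 1/(5/2) = 12 + 2/5 = 62/5
10 + 1/(62/5) = 10 + 5/62 = 625/62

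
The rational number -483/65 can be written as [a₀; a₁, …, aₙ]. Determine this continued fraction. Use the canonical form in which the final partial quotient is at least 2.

[-8; 1, 1, 3, 9]

Repeatedly divide and take the remainder:
-483 ÷ 65 → quotient -8, remainder 37
65 ÷ 37 → quotient 1, remainder 28
37 ÷ 28 → quotient 1, remainder 9
28 ÷ 9 → quotient 3, remainder 1
9 ÷ 1 → quotient 9, remainder 0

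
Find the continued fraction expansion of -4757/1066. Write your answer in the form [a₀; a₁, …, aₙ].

[-5; 1, 1, 6, 6, 6, 2]

⌊-4757/1066⌋ = -5, remainder 573
⌊1066/573⌋ = 1, remainder 493
⌊573/493⌋ = 1, remainder 80
⌊493/80⌋ = 6, remainder 13
⌊80/13⌋ = 6, remainder 2
⌊13/2⌋ = 6, remainder 1
⌊2/1⌋ = 2, remainder 0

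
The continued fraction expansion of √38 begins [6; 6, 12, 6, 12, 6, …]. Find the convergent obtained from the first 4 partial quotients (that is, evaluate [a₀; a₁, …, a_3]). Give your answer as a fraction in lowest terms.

Start with 6.
12 + 1/(6/1) = 12 + 1/6 = 73/6
6 + 1/(73/6) = 6 + 6/73 = 444/73
6 + 1/(444/73) = 6 + 73/444 = 2737/444

2737/444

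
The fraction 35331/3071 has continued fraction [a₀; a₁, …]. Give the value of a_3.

52

35331 ÷ 3071 → quotient 11, remainder 1550
3071 ÷ 1550 → quotient 1, remainder 1521
1550 ÷ 1521 → quotient 1, remainder 29
1521 ÷ 29 → quotient 52, remainder 13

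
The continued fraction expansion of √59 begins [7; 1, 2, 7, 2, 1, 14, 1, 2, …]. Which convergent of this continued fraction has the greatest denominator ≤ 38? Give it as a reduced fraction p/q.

List convergents until the denominator exceeds the bound:
a_0 = 7: 7/1  (≤ bound)
a_1 = 1: 8/1  (≤ bound)
a_2 = 2: 23/3  (≤ bound)
a_3 = 7: 169/22  (≤ bound)
a_4 = 2: 361/47  (> 38, stop)

169/22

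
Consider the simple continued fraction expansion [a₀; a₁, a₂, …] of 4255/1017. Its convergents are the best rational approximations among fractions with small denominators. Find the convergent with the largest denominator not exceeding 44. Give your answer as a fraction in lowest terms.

a_0 = 4: 4/1  (≤ bound)
a_1 = 5: 21/5  (≤ bound)
a_2 = 2: 46/11  (≤ bound)
a_3 = 3: 159/38  (≤ bound)
a_4 = 1: 205/49  (> 44, stop)

159/38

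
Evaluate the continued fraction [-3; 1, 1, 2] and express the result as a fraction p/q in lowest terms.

-12/5

Starting at the tail and folding back:
Start with 2.
1 + 1/(2/1) = 1 + 1/2 = 3/2
1 + 1/(3/2) = 1 + 2/3 = 5/3
-3 + 1/(5/3) = -3 + 3/5 = -12/5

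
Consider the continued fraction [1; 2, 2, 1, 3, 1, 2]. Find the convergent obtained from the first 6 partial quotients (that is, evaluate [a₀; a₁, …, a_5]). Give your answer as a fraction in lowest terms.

Start with 1.
3 + 1/(1/1) = 3 + 1/1 = 4/1
1 + 1/(4/1) = 1 + 1/4 = 5/4
2 + 1/(5/4) = 2 + 4/5 = 14/5
2 + 1/(14/5) = 2 + 5/14 = 33/14
1 + 1/(33/14) = 1 + 14/33 = 47/33

47/33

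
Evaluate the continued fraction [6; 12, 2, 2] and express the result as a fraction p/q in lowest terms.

377/62

Build up convergents one term at a time:
a_0 = 6: 6/1
a_1 = 12: 73/12
a_2 = 2: 152/25
a_3 = 2: 377/62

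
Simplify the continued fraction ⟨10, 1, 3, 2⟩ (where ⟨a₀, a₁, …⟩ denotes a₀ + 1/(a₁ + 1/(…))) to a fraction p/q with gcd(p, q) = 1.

Start with 2.
3 + 1/(2/1) = 3 + 1/2 = 7/2
1 + 1/(7/2) = 1 + 2/7 = 9/7
10 + 1/(9/7) = 10 + 7/9 = 97/9

97/9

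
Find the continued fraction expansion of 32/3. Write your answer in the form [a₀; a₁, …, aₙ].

[10; 1, 2]

⌊32/3⌋ = 10, remainder 2
⌊3/2⌋ = 1, remainder 1
⌊2/1⌋ = 2, remainder 0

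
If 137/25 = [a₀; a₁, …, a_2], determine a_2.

137 = 5·25 + 12, so a_0 = 5
25 = 2·12 + 1, so a_1 = 2
12 = 12·1 + 0, so a_2 = 12

12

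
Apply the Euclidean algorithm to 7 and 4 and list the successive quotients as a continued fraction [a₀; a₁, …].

[1; 1, 3]

⌊7/4⌋ = 1, remainder 3
⌊4/3⌋ = 1, remainder 1
⌊3/1⌋ = 3, remainder 0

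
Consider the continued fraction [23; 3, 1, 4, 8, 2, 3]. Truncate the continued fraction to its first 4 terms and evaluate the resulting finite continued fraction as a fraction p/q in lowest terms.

a_0 = 23: 23/1
a_1 = 3: 70/3
a_2 = 1: 93/4
a_3 = 4: 442/19

442/19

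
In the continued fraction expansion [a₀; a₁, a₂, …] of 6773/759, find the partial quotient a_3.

6773 ÷ 759 → quotient 8, remainder 701
759 ÷ 701 → quotient 1, remainder 58
701 ÷ 58 → quotient 12, remainder 5
58 ÷ 5 → quotient 11, remainder 3

11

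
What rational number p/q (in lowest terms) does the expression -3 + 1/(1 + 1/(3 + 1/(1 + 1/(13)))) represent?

-152/69

Start with 13.
1 + 1/(13/1) = 1 + 1/13 = 14/13
3 + 1/(14/13) = 3 + 13/14 = 55/14
1 + 1/(55/14) = 1 + 14/55 = 69/55
-3 + 1/(69/55) = -3 + 55/69 = -152/69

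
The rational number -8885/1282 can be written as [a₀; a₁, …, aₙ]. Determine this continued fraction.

Run the Euclidean algorithm, recording each quotient:
⌊-8885/1282⌋ = -7, remainder 89
⌊1282/89⌋ = 14, remainder 36
⌊89/36⌋ = 2, remainder 17
⌊36/17⌋ = 2, remainder 2
⌊17/2⌋ = 8, remainder 1
⌊2/1⌋ = 2, remainder 0

[-7; 14, 2, 2, 8, 2]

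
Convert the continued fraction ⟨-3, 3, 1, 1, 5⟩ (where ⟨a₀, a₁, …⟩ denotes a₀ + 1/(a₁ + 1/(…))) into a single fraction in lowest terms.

-106/39

Compute successive convergents:
a_0 = -3: -3/1
a_1 = 3: -8/3
a_2 = 1: -11/4
a_3 = 1: -19/7
a_4 = 5: -106/39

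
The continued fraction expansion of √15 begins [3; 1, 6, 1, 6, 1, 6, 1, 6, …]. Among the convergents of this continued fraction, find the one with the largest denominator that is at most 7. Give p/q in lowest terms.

a_0 = 3: 3/1  (≤ bound)
a_1 = 1: 4/1  (≤ bound)
a_2 = 6: 27/7  (≤ bound)
a_3 = 1: 31/8  (> 7, stop)

27/7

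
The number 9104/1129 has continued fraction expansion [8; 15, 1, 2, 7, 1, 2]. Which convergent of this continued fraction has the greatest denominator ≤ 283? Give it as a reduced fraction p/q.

List convergents until the denominator exceeds the bound:
a_0 = 8: 8/1  (≤ bound)
a_1 = 15: 121/15  (≤ bound)
a_2 = 1: 129/16  (≤ bound)
a_3 = 2: 379/47  (≤ bound)
a_4 = 7: 2782/345  (> 283, stop)

379/47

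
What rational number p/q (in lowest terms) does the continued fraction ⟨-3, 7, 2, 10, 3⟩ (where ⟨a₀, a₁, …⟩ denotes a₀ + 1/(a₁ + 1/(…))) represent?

-1393/486

Compute successive convergents:
a_0 = -3: -3/1
a_1 = 7: -20/7
a_2 = 2: -43/15
a_3 = 10: -450/157
a_4 = 3: -1393/486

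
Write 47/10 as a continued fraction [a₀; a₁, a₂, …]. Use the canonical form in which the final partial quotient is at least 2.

Run the Euclidean algorithm, recording each quotient:
47 ÷ 10 → quotient 4, remainder 7
10 ÷ 7 → quotient 1, remainder 3
7 ÷ 3 → quotient 2, remainder 1
3 ÷ 1 → quotient 3, remainder 0

[4; 1, 2, 3]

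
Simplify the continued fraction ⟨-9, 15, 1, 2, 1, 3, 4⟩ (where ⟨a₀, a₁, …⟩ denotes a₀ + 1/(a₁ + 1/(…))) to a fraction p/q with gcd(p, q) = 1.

Starting at the tail and folding back:
Start with 4.
3 + 1/(4/1) = 3 + 1/4 = 13/4
1 + 1/(13/4) = 1 + 4/13 = 17/13
2 + 1/(17/13) = 2 + 13/17 = 47/17
1 + 1/(47/17) = 1 + 17/47 = 64/47
15 + 1/(64/47) = 15 + 47/64 = 1007/64
-9 + 1/(1007/64) = -9 + 64/1007 = -8999/1007

-8999/1007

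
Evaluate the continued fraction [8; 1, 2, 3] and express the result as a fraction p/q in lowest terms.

a_0 = 8: 8/1
a_1 = 1: 9/1
a_2 = 2: 26/3
a_3 = 3: 87/10

87/10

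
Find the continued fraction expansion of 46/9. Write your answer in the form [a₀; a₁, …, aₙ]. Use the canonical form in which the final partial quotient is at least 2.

[5; 9]

⌊46/9⌋ = 5, remainder 1
⌊9/1⌋ = 9, remainder 0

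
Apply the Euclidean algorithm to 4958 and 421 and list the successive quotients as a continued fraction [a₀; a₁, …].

Apply division with remainder until the remainder is 0:
4958 = 11·421 + 327, so a_0 = 11
421 = 1·327 + 94, so a_1 = 1
327 = 3·94 + 45, so a_2 = 3
94 = 2·45 + 4, so a_3 = 2
45 = 11·4 + 1, so a_4 = 11
4 = 4·1 + 0, so a_5 = 4

[11; 1, 3, 2, 11, 4]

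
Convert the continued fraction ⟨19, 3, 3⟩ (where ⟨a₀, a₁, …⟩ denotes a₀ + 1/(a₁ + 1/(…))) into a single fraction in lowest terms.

193/10

Start with 3.
3 + 1/(3/1) = 3 + 1/3 = 10/3
19 + 1/(10/3) = 19 + 3/10 = 193/10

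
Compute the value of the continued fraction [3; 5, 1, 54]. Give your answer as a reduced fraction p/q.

Collapse the nested fraction from the inside out:
Start with 54.
1 + 1/(54/1) = 1 + 1/54 = 55/54
5 + 1/(55/54) = 5 + 54/55 = 329/55
3 + 1/(329/55) = 3 + 55/329 = 1042/329

1042/329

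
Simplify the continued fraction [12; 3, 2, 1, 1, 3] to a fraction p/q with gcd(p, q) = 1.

Start with 3.
1 + 1/(3/1) = 1 + 1/3 = 4/3
1 + 1/(4/3) = 1 + 3/4 = 7/4
2 + 1/(7/4) = 2 + 4/7 = 18/7
3 + 1/(18/7) = 3 + 7/18 = 61/18
12 + 1/(61/18) = 12 + 18/61 = 750/61

750/61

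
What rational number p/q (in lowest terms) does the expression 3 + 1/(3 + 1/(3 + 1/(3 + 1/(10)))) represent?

1123/340

Start with 10.
3 + 1/(10/1) = 3 + 1/10 = 31/10
3 + 1/(31/10) = 3 + 10/31 = 103/31
3 + 1/(103/31) = 3 + 31/103 = 340/103
3 + 1/(340/103) = 3 + 103/340 = 1123/340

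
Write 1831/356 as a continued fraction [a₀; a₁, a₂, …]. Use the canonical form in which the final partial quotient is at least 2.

Run the Euclidean algorithm, recording each quotient:
1831 = 5·356 + 51, so a_0 = 5
356 = 6·51 + 50, so a_1 = 6
51 = 1·50 + 1, so a_2 = 1
50 = 50·1 + 0, so a_3 = 50

[5; 6, 1, 50]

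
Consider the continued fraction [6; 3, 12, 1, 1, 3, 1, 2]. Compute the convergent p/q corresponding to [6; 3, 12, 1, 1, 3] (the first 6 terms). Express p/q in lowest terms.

Work from the innermost term outward:
Start with 3.
1 + 1/(3/1) = 1 + 1/3 = 4/3
1 + 1/(4/3) = 1 + 3/4 = 7/4
12 + 1/(7/4) = 12 + 4/7 = 88/7
3 + 1/(88/7) = 3 + 7/88 = 271/88
6 + 1/(271/88) = 6 + 88/271 = 1714/271

1714/271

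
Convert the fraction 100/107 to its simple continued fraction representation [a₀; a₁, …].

Run the Euclidean algorithm, recording each quotient:
100 ÷ 107 → quotient 0, remainder 100
107 ÷ 100 → quotient 1, remainder 7
100 ÷ 7 → quotient 14, remainder 2
7 ÷ 2 → quotient 3, remainder 1
2 ÷ 1 → quotient 2, remainder 0

[0; 1, 14, 3, 2]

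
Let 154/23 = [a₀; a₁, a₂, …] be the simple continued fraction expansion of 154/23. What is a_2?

Apply division with remainder until the remainder is 0:
⌊154/23⌋ = 6, remainder 16
⌊23/16⌋ = 1, remainder 7
⌊16/7⌋ = 2, remainder 2

2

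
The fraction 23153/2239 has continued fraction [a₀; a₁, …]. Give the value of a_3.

14

23153 ÷ 2239 → quotient 10, remainder 763
2239 ÷ 763 → quotient 2, remainder 713
763 ÷ 713 → quotient 1, remainder 50
713 ÷ 50 → quotient 14, remainder 13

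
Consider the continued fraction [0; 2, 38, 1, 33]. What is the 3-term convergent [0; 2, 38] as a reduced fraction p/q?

38/77

Starting at the tail and folding back:
Start with 38.
2 + 1/(38/1) = 2 + 1/38 = 77/38
0 + 1/(77/38) = 0 + 38/77 = 38/77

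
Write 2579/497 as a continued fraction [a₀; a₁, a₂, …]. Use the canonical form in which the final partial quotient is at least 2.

⌊2579/497⌋ = 5, remainder 94
⌊497/94⌋ = 5, remainder 27
⌊94/27⌋ = 3, remainder 13
⌊27/13⌋ = 2, remainder 1
⌊13/1⌋ = 13, remainder 0

[5; 5, 3, 2, 13]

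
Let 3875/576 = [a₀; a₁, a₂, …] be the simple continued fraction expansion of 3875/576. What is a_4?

Run the Euclidean algorithm, recording each quotient:
⌊3875/576⌋ = 6, remainder 419
⌊576/419⌋ = 1, remainder 157
⌊419/157⌋ = 2, remainder 105
⌊157/105⌋ = 1, remainder 52
⌊105/52⌋ = 2, remainder 1

2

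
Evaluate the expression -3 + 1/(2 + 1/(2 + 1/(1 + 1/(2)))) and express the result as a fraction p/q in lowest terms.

Collapse the nested fraction from the inside out:
Start with 2.
1 + 1/(2/1) = 1 + 1/2 = 3/2
2 + 1/(3/2) = 2 + 2/3 = 8/3
2 + 1/(8/3) = 2 + 3/8 = 19/8
-3 + 1/(19/8) = -3 + 8/19 = -49/19

-49/19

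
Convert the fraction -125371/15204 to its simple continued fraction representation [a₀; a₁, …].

Apply division with remainder until the remainder is 0:
⌊-125371/15204⌋ = -9, remainder 11465
⌊15204/11465⌋ = 1, remainder 3739
⌊11465/3739⌋ = 3, remainder 248
⌊3739/248⌋ = 15, remainder 19
⌊248/19⌋ = 13, remainder 1
⌊19/1⌋ = 19, remainder 0

[-9; 1, 3, 15, 13, 19]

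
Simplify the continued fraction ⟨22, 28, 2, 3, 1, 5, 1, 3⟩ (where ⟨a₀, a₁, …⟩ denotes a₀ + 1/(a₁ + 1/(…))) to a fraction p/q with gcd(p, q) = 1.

Compute successive convergents:
a_0 = 22: 22/1
a_1 = 28: 617/28
a_2 = 2: 1256/57
a_3 = 3: 4385/199
a_4 = 1: 5641/256
a_5 = 5: 32590/1479
a_6 = 1: 38231/1735
a_7 = 3: 147283/6684

147283/6684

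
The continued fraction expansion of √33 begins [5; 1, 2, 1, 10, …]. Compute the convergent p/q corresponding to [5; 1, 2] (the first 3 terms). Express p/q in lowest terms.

17/3

Start with 2.
1 + 1/(2/1) = 1 + 1/2 = 3/2
5 + 1/(3/2) = 5 + 2/3 = 17/3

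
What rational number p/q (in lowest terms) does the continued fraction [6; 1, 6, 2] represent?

103/15

Work from the innermost term outward:
Start with 2.
6 + 1/(2/1) = 6 + 1/2 = 13/2
1 + 1/(13/2) = 1 + 2/13 = 15/13
6 + 1/(15/13) = 6 + 13/15 = 103/15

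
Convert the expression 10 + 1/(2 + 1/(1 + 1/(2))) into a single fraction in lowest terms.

83/8

a_0 = 10: 10/1
a_1 = 2: 21/2
a_2 = 1: 31/3
a_3 = 2: 83/8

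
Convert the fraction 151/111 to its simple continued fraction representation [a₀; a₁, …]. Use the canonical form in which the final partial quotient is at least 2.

[1; 2, 1, 3, 2, 4]

⌊151/111⌋ = 1, remainder 40
⌊111/40⌋ = 2, remainder 31
⌊40/31⌋ = 1, remainder 9
⌊31/9⌋ = 3, remainder 4
⌊9/4⌋ = 2, remainder 1
⌊4/1⌋ = 4, remainder 0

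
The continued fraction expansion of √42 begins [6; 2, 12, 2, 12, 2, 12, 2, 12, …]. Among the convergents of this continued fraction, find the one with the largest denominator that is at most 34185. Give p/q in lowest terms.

109194/16849

List convergents until the denominator exceeds the bound:
a_0 = 6: 6/1  (≤ bound)
a_1 = 2: 13/2  (≤ bound)
a_2 = 12: 162/25  (≤ bound)
a_3 = 2: 337/52  (≤ bound)
a_4 = 12: 4206/649  (≤ bound)
a_5 = 2: 8749/1350  (≤ bound)
a_6 = 12: 109194/16849  (≤ bound)
a_7 = 2: 227137/35048  (> 34185, stop)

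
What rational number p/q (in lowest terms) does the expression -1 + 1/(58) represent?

Starting at the tail and folding back:
Start with 58.
-1 + 1/(58/1) = -1 + 1/58 = -57/58

-57/58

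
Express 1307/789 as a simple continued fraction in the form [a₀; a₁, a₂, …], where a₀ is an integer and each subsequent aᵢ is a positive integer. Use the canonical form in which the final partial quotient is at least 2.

[1; 1, 1, 1, 10, 3, 2, 3]

⌊1307/789⌋ = 1, remainder 518
⌊789/518⌋ = 1, remainder 271
⌊518/271⌋ = 1, remainder 247
⌊271/247⌋ = 1, remainder 24
⌊247/24⌋ = 10, remainder 7
⌊24/7⌋ = 3, remainder 3
⌊7/3⌋ = 2, remainder 1
⌊3/1⌋ = 3, remainder 0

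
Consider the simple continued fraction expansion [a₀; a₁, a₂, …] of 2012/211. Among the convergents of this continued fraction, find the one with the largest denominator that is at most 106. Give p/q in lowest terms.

267/28

List convergents until the denominator exceeds the bound:
a_0 = 9: 9/1  (≤ bound)
a_1 = 1: 10/1  (≤ bound)
a_2 = 1: 19/2  (≤ bound)
a_3 = 6: 124/13  (≤ bound)
a_4 = 1: 143/15  (≤ bound)
a_5 = 1: 267/28  (≤ bound)
a_6 = 7: 2012/211  (> 106, stop)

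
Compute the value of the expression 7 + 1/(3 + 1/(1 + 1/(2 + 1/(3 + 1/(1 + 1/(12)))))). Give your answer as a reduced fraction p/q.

4457/613

Work from the innermost term outward:
Start with 12.
1 + 1/(12/1) = 1 + 1/12 = 13/12
3 + 1/(13/12) = 3 + 12/13 = 51/13
2 + 1/(51/13) = 2 + 13/51 = 115/51
1 + 1/(115/51) = 1 + 51/115 = 166/115
3 + 1/(166/115) = 3 + 115/166 = 613/166
7 + 1/(613/166) = 7 + 166/613 = 4457/613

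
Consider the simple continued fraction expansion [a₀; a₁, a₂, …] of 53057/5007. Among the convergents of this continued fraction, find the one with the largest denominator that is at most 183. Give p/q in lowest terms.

604/57

a_0 = 10: 10/1  (≤ bound)
a_1 = 1: 11/1  (≤ bound)
a_2 = 1: 21/2  (≤ bound)
a_3 = 2: 53/5  (≤ bound)
a_4 = 11: 604/57  (≤ bound)
a_5 = 4: 2469/233  (> 183, stop)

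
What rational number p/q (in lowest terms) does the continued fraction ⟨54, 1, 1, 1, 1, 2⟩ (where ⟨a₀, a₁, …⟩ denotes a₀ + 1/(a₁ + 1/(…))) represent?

710/13

Start with 2.
1 + 1/(2/1) = 1 + 1/2 = 3/2
1 + 1/(3/2) = 1 + 2/3 = 5/3
1 + 1/(5/3) = 1 + 3/5 = 8/5
1 + 1/(8/5) = 1 + 5/8 = 13/8
54 + 1/(13/8) = 54 + 8/13 = 710/13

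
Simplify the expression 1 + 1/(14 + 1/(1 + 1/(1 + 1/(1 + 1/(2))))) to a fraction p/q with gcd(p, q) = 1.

125/117

Compute successive convergents:
a_0 = 1: 1/1
a_1 = 14: 15/14
a_2 = 1: 16/15
a_3 = 1: 31/29
a_4 = 1: 47/44
a_5 = 2: 125/117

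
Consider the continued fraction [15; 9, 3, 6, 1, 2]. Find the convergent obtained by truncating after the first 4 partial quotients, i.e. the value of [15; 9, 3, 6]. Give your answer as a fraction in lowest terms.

2674/177

Start with 6.
3 + 1/(6/1) = 3 + 1/6 = 19/6
9 + 1/(19/6) = 9 + 6/19 = 177/19
15 + 1/(177/19) = 15 + 19/177 = 2674/177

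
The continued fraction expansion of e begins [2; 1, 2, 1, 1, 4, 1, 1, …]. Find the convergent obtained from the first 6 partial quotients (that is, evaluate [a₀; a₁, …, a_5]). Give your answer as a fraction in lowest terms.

87/32

Start with 4.
1 + 1/(4/1) = 1 + 1/4 = 5/4
1 + 1/(5/4) = 1 + 4/5 = 9/5
2 + 1/(9/5) = 2 + 5/9 = 23/9
1 + 1/(23/9) = 1 + 9/23 = 32/23
2 + 1/(32/23) = 2 + 23/32 = 87/32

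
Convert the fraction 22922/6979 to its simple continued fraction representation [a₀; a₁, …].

[3; 3, 1, 1, 15, 3, 1, 15]

22922 = 3·6979 + 1985, so a_0 = 3
6979 = 3·1985 + 1024, so a_1 = 3
1985 = 1·1024 + 961, so a_2 = 1
1024 = 1·961 + 63, so a_3 = 1
961 = 15·63 + 16, so a_4 = 15
63 = 3·16 + 15, so a_5 = 3
16 = 1·15 + 1, so a_6 = 1
15 = 15·1 + 0, so a_7 = 15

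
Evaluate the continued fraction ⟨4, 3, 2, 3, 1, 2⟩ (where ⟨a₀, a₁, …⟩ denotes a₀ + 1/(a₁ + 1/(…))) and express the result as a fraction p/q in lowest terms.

a_0 = 4: 4/1
a_1 = 3: 13/3
a_2 = 2: 30/7
a_3 = 3: 103/24
a_4 = 1: 133/31
a_5 = 2: 369/86

369/86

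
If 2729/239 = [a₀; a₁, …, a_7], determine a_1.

⌊2729/239⌋ = 11, remainder 100
⌊239/100⌋ = 2, remainder 39

2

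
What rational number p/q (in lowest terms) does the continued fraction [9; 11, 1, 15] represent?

1735/191

Build up convergents one term at a time:
a_0 = 9: 9/1
a_1 = 11: 100/11
a_2 = 1: 109/12
a_3 = 15: 1735/191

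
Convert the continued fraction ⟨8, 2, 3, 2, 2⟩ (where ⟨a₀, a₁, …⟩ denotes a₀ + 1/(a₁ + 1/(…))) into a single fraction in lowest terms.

Compute successive convergents:
a_0 = 8: 8/1
a_1 = 2: 17/2
a_2 = 3: 59/7
a_3 = 2: 135/16
a_4 = 2: 329/39

329/39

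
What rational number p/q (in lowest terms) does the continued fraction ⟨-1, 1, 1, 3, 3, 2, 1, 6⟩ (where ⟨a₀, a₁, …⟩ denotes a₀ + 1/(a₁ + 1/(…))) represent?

-221/509

a_0 = -1: -1/1
a_1 = 1: 0/1
a_2 = 1: -1/2
a_3 = 3: -3/7
a_4 = 3: -10/23
a_5 = 2: -23/53
a_6 = 1: -33/76
a_7 = 6: -221/509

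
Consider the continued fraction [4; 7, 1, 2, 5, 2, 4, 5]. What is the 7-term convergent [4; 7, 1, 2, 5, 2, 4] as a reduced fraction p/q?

Use the convergent recurrence hₖ = aₖ·hₖ₋₁ + hₖ₋₂ (and likewise for the denominators kₖ):
a_0 = 4: 4/1
a_1 = 7: 29/7
a_2 = 1: 33/8
a_3 = 2: 95/23
a_4 = 5: 508/123
a_5 = 2: 1111/269
a_6 = 4: 4952/1199

4952/1199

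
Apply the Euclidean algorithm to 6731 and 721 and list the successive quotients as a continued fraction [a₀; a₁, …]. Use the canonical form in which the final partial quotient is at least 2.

[9; 2, 1, 47, 2, 2]

6731 = 9·721 + 242, so a_0 = 9
721 = 2·242 + 237, so a_1 = 2
242 = 1·237 + 5, so a_2 = 1
237 = 47·5 + 2, so a_3 = 47
5 = 2·2 + 1, so a_4 = 2
2 = 2·1 + 0, so a_5 = 2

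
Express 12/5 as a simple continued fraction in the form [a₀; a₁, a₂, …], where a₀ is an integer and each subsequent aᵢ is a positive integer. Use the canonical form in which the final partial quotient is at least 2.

Apply division with remainder until the remainder is 0:
⌊12/5⌋ = 2, remainder 2
⌊5/2⌋ = 2, remainder 1
⌊2/1⌋ = 2, remainder 0

[2; 2, 2]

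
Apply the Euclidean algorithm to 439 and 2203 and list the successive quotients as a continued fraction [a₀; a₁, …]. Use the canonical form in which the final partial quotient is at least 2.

[0; 5, 54, 1, 7]

⌊439/2203⌋ = 0, remainder 439
⌊2203/439⌋ = 5, remainder 8
⌊439/8⌋ = 54, remainder 7
⌊8/7⌋ = 1, remainder 1
⌊7/1⌋ = 7, remainder 0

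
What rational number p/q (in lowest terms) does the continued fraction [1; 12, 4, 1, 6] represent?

a_0 = 1: 1/1
a_1 = 12: 13/12
a_2 = 4: 53/49
a_3 = 1: 66/61
a_4 = 6: 449/415

449/415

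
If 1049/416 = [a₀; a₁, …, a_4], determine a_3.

11

1049 = 2·416 + 217, so a_0 = 2
416 = 1·217 + 199, so a_1 = 1
217 = 1·199 + 18, so a_2 = 1
199 = 11·18 + 1, so a_3 = 11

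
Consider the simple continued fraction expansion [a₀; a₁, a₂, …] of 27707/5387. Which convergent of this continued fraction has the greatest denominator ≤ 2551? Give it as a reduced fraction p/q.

8147/1584

a_0 = 5: 5/1  (≤ bound)
a_1 = 6: 31/6  (≤ bound)
a_2 = 1: 36/7  (≤ bound)
a_3 = 44: 1615/314  (≤ bound)
a_4 = 2: 3266/635  (≤ bound)
a_5 = 2: 8147/1584  (≤ bound)
a_6 = 3: 27707/5387  (> 2551, stop)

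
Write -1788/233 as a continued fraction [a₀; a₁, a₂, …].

[-8; 3, 15, 5]

-1788 = -8·233 + 76, so a_0 = -8
233 = 3·76 + 5, so a_1 = 3
76 = 15·5 + 1, so a_2 = 15
5 = 5·1 + 0, so a_3 = 5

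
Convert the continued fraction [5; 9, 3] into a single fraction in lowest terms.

143/28

Compute successive convergents:
a_0 = 5: 5/1
a_1 = 9: 46/9
a_2 = 3: 143/28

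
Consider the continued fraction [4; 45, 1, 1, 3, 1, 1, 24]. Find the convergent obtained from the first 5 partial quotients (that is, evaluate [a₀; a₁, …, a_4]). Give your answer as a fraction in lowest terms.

Build up convergents one term at a time:
a_0 = 4: 4/1
a_1 = 45: 181/45
a_2 = 1: 185/46
a_3 = 1: 366/91
a_4 = 3: 1283/319

1283/319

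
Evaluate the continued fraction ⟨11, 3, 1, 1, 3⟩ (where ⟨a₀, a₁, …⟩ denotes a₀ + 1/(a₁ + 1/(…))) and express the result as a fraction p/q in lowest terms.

Compute successive convergents:
a_0 = 11: 11/1
a_1 = 3: 34/3
a_2 = 1: 45/4
a_3 = 1: 79/7
a_4 = 3: 282/25

282/25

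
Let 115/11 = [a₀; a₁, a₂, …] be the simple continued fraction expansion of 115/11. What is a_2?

115 ÷ 11 → quotient 10, remainder 5
11 ÷ 5 → quotient 2, remainder 1
5 ÷ 1 → quotient 5, remainder 0

5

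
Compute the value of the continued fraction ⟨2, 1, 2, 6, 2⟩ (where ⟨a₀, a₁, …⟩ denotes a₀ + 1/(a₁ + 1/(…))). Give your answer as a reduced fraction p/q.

110/41

a_0 = 2: 2/1
a_1 = 1: 3/1
a_2 = 2: 8/3
a_3 = 6: 51/19
a_4 = 2: 110/41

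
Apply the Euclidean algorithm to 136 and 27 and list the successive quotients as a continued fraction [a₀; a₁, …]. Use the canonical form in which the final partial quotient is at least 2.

[5; 27]

Apply division with remainder until the remainder is 0:
136 ÷ 27 → quotient 5, remainder 1
27 ÷ 1 → quotient 27, remainder 0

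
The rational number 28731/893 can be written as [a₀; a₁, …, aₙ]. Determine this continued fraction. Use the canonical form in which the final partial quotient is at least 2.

Apply division with remainder until the remainder is 0:
⌊28731/893⌋ = 32, remainder 155
⌊893/155⌋ = 5, remainder 118
⌊155/118⌋ = 1, remainder 37
⌊118/37⌋ = 3, remainder 7
⌊37/7⌋ = 5, remainder 2
⌊7/2⌋ = 3, remainder 1
⌊2/1⌋ = 2, remainder 0

[32; 5, 1, 3, 5, 3, 2]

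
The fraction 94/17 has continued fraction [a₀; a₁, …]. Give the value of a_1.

1

94 = 5·17 + 9, so a_0 = 5
17 = 1·9 + 8, so a_1 = 1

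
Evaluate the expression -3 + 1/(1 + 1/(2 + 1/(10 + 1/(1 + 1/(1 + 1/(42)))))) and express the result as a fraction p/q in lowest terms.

-6421/2764

a_0 = -3: -3/1
a_1 = 1: -2/1
a_2 = 2: -7/3
a_3 = 10: -72/31
a_4 = 1: -79/34
a_5 = 1: -151/65
a_6 = 42: -6421/2764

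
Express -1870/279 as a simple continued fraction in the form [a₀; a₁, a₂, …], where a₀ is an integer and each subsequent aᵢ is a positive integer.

[-7; 3, 2, 1, 3, 3, 2]

-1870 = -7·279 + 83, so a_0 = -7
279 = 3·83 + 30, so a_1 = 3
83 = 2·30 + 23, so a_2 = 2
30 = 1·23 + 7, so a_3 = 1
23 = 3·7 + 2, so a_4 = 3
7 = 3·2 + 1, so a_5 = 3
2 = 2·1 + 0, so a_6 = 2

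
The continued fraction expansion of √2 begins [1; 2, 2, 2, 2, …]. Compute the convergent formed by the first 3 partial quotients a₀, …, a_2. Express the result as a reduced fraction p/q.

Start with 2.
2 + 1/(2/1) = 2 + 1/2 = 5/2
1 + 1/(5/2) = 1 + 2/5 = 7/5

7/5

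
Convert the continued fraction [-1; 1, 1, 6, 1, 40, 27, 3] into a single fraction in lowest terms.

Work from the innermost term outward:
Start with 3.
27 + 1/(3/1) = 27 + 1/3 = 82/3
40 + 1/(82/3) = 40 + 3/82 = 3283/82
1 + 1/(3283/82) = 1 + 82/3283 = 3365/3283
6 + 1/(3365/3283) = 6 + 3283/3365 = 23473/3365
1 + 1/(23473/3365) = 1 + 3365/23473 = 26838/23473
1 + 1/(26838/23473) = 1 + 23473/26838 = 50311/26838
-1 + 1/(50311/26838) = -1 + 26838/50311 = -23473/50311

-23473/50311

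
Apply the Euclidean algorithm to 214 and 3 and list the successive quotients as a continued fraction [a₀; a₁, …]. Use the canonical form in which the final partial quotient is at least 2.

214 = 71·3 + 1, so a_0 = 71
3 = 3·1 + 0, so a_1 = 3

[71; 3]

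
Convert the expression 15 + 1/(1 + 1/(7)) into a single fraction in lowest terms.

127/8

Start with 7.
1 + 1/(7/1) = 1 + 1/7 = 8/7
15 + 1/(8/7) = 15 + 7/8 = 127/8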